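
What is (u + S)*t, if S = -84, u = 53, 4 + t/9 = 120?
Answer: -32364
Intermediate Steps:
t = 1044 (t = -36 + 9*120 = -36 + 1080 = 1044)
(u + S)*t = (53 - 84)*1044 = -31*1044 = -32364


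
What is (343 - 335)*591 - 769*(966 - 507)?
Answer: -348243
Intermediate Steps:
(343 - 335)*591 - 769*(966 - 507) = 8*591 - 769*459 = 4728 - 352971 = -348243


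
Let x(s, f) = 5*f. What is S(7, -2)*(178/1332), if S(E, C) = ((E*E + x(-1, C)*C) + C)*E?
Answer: 41741/666 ≈ 62.674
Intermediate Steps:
S(E, C) = E*(C + E² + 5*C²) (S(E, C) = ((E*E + (5*C)*C) + C)*E = ((E² + 5*C²) + C)*E = (C + E² + 5*C²)*E = E*(C + E² + 5*C²))
S(7, -2)*(178/1332) = (7*(-2 + 7² + 5*(-2)²))*(178/1332) = (7*(-2 + 49 + 5*4))*(178*(1/1332)) = (7*(-2 + 49 + 20))*(89/666) = (7*67)*(89/666) = 469*(89/666) = 41741/666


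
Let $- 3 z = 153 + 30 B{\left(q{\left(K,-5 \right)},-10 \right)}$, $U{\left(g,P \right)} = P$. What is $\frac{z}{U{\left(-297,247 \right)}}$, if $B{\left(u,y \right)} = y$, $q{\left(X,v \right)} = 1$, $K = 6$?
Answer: $\frac{49}{247} \approx 0.19838$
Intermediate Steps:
$z = 49$ ($z = - \frac{153 + 30 \left(-10\right)}{3} = - \frac{153 - 300}{3} = \left(- \frac{1}{3}\right) \left(-147\right) = 49$)
$\frac{z}{U{\left(-297,247 \right)}} = \frac{49}{247}$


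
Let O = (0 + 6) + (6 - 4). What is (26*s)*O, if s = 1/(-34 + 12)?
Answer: -104/11 ≈ -9.4545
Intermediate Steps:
s = -1/22 (s = 1/(-22) = -1/22 ≈ -0.045455)
O = 8 (O = 6 + 2 = 8)
(26*s)*O = (26*(-1/22))*8 = -13/11*8 = -104/11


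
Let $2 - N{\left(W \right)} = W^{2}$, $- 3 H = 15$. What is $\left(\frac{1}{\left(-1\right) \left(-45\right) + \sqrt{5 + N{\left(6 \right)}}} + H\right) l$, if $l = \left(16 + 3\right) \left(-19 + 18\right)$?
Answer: $\frac{194275}{2054} + \frac{19 i \sqrt{29}}{2054} \approx 94.584 + 0.049814 i$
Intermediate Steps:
$H = -5$ ($H = \left(- \frac{1}{3}\right) 15 = -5$)
$N{\left(W \right)} = 2 - W^{2}$
$l = -19$ ($l = 19 \left(-1\right) = -19$)
$\left(\frac{1}{\left(-1\right) \left(-45\right) + \sqrt{5 + N{\left(6 \right)}}} + H\right) l = \left(\frac{1}{\left(-1\right) \left(-45\right) + \sqrt{5 + \left(2 - 6^{2}\right)}} - 5\right) \left(-19\right) = \left(\frac{1}{45 + \sqrt{5 + \left(2 - 36\right)}} - 5\right) \left(-19\right) = \left(\frac{1}{45 + \sqrt{5 - 34}} - 5\right) \left(-19\right) = \left(\frac{1}{45 + \sqrt{-29}} - 5\right) \left(-19\right) = \left(\frac{1}{45 + i \sqrt{29}} - 5\right) \left(-19\right) = \left(-5 + \frac{1}{45 + i \sqrt{29}}\right) \left(-19\right) = 95 - \frac{19}{45 + i \sqrt{29}}$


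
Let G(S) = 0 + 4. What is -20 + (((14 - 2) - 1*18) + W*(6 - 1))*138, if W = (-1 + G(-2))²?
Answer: 5362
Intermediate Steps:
G(S) = 4
W = 9 (W = (-1 + 4)² = 3² = 9)
-20 + (((14 - 2) - 1*18) + W*(6 - 1))*138 = -20 + (((14 - 2) - 1*18) + 9*(6 - 1))*138 = -20 + ((12 - 18) + 9*5)*138 = -20 + (-6 + 45)*138 = -20 + 39*138 = -20 + 5382 = 5362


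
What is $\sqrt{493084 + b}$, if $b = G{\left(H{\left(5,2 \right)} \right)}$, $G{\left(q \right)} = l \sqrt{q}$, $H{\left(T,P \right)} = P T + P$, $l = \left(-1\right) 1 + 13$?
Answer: $2 \sqrt{123271 + 6 \sqrt{3}} \approx 702.23$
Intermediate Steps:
$l = 12$ ($l = -1 + 13 = 12$)
$H{\left(T,P \right)} = P + P T$
$G{\left(q \right)} = 12 \sqrt{q}$
$b = 24 \sqrt{3}$ ($b = 12 \sqrt{2 \left(1 + 5\right)} = 12 \sqrt{2 \cdot 6} = 12 \sqrt{12} = 12 \cdot 2 \sqrt{3} = 24 \sqrt{3} \approx 41.569$)
$\sqrt{493084 + b} = \sqrt{493084 + 24 \sqrt{3}}$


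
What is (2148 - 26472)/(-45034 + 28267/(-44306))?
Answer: 359233048/665101557 ≈ 0.54012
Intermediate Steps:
(2148 - 26472)/(-45034 + 28267/(-44306)) = -24324/(-45034 + 28267*(-1/44306)) = -24324/(-45034 - 28267/44306) = -24324/(-1995304671/44306) = -24324*(-44306/1995304671) = 359233048/665101557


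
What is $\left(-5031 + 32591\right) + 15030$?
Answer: $42590$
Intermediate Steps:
$\left(-5031 + 32591\right) + 15030 = 27560 + 15030 = 42590$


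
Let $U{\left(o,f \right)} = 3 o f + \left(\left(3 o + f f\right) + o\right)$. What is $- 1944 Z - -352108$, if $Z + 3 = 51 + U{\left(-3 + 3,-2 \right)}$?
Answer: $251020$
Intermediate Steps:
$U{\left(o,f \right)} = f^{2} + 4 o + 3 f o$ ($U{\left(o,f \right)} = 3 f o + \left(\left(3 o + f^{2}\right) + o\right) = 3 f o + \left(\left(f^{2} + 3 o\right) + o\right) = 3 f o + \left(f^{2} + 4 o\right) = f^{2} + 4 o + 3 f o$)
$Z = 52$ ($Z = -3 + \left(51 + \left(\left(-2\right)^{2} + 4 \left(-3 + 3\right) + 3 \left(-2\right) \left(-3 + 3\right)\right)\right) = -3 + \left(51 + \left(4 + 4 \cdot 0 + 3 \left(-2\right) 0\right)\right) = -3 + \left(51 + \left(4 + 0 + 0\right)\right) = -3 + \left(51 + 4\right) = -3 + 55 = 52$)
$- 1944 Z - -352108 = \left(-1944\right) 52 - -352108 = -101088 + 352108 = 251020$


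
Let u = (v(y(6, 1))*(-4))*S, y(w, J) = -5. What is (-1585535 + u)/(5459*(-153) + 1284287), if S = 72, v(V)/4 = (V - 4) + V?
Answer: -1569407/449060 ≈ -3.4949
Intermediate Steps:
v(V) = -16 + 8*V (v(V) = 4*((V - 4) + V) = 4*((-4 + V) + V) = 4*(-4 + 2*V) = -16 + 8*V)
u = 16128 (u = ((-16 + 8*(-5))*(-4))*72 = ((-16 - 40)*(-4))*72 = -56*(-4)*72 = 224*72 = 16128)
(-1585535 + u)/(5459*(-153) + 1284287) = (-1585535 + 16128)/(5459*(-153) + 1284287) = -1569407/(-835227 + 1284287) = -1569407/449060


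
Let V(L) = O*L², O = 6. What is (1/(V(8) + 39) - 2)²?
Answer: 714025/178929 ≈ 3.9905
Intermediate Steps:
V(L) = 6*L²
(1/(V(8) + 39) - 2)² = (1/(6*8² + 39) - 2)² = (1/(6*64 + 39) - 2)² = (1/(384 + 39) - 2)² = (1/423 - 2)² = (-845/423)² = 714025/178929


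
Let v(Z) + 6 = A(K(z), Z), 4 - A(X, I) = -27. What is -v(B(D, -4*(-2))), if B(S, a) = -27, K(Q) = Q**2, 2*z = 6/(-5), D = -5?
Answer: -25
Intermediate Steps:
z = -3/5 (z = (6/(-5))/2 = (6*(-1/5))/2 = (1/2)*(-6/5) = -3/5 ≈ -0.60000)
A(X, I) = 31 (A(X, I) = 4 - 1*(-27) = 4 + 27 = 31)
v(Z) = 25 (v(Z) = -6 + 31 = 25)
-v(B(D, -4*(-2))) = -1*25 = -25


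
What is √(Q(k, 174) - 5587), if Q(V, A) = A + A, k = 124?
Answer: 13*I*√31 ≈ 72.381*I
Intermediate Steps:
Q(V, A) = 2*A
√(Q(k, 174) - 5587) = √(2*174 - 5587) = √(348 - 5587) = √(-5239) = 13*I*√31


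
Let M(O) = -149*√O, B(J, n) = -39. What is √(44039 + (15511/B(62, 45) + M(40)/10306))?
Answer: √(1762572538431510 - 1167819237*√10)/200967 ≈ 208.90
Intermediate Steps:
√(44039 + (15511/B(62, 45) + M(40)/10306)) = √(44039 + (15511/(-39) - 298*√10/10306)) = √(44039 + (15511*(-1/39) - 298*√10*(1/10306))) = √(44039 + (-15511/39 - 298*√10*(1/10306))) = √(44039 + (-15511/39 - 149*√10/5153)) = √(1702010/39 - 149*√10/5153)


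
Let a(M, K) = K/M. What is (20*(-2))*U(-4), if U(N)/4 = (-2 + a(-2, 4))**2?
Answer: -2560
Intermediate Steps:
U(N) = 64 (U(N) = 4*(-2 + 4/(-2))**2 = 4*(-2 + 4*(-1/2))**2 = 4*(-2 - 2)**2 = 4*(-4)**2 = 4*16 = 64)
(20*(-2))*U(-4) = (20*(-2))*64 = -40*64 = -2560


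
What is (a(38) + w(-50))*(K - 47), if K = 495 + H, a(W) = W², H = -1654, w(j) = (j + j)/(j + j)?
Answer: -1742670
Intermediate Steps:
w(j) = 1 (w(j) = (2*j)/((2*j)) = (2*j)*(1/(2*j)) = 1)
K = -1159 (K = 495 - 1654 = -1159)
(a(38) + w(-50))*(K - 47) = (38² + 1)*(-1159 - 47) = (1444 + 1)*(-1206) = 1445*(-1206) = -1742670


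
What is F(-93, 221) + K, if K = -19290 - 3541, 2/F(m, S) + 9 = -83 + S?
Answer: -2945197/129 ≈ -22831.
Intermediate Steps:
F(m, S) = 2/(-92 + S) (F(m, S) = 2/(-9 + (-83 + S)) = 2/(-92 + S))
K = -22831
F(-93, 221) + K = 2/(-92 + 221) - 22831 = 2/129 - 22831 = -2945197/129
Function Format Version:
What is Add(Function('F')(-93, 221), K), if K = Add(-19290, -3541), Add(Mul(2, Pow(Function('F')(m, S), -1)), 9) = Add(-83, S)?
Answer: Rational(-2945197, 129) ≈ -22831.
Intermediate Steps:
Function('F')(m, S) = Mul(2, Pow(Add(-92, S), -1)) (Function('F')(m, S) = Mul(2, Pow(Add(-9, Add(-83, S)), -1)) = Mul(2, Pow(Add(-92, S), -1)))
K = -22831
Add(Function('F')(-93, 221), K) = Add(Mul(2, Pow(Add(-92, 221), -1)), -22831) = Add(Mul(2, Pow(129, -1)), -22831) = Add(Mul(2, Rational(1, 129)), -22831) = Add(Rational(2, 129), -22831) = Rational(-2945197, 129)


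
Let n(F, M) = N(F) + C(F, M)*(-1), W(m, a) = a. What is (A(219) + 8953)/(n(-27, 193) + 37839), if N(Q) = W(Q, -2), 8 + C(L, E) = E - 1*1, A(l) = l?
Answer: 9172/37653 ≈ 0.24359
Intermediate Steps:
C(L, E) = -9 + E (C(L, E) = -8 + (E - 1*1) = -8 + (E - 1) = -8 + (-1 + E) = -9 + E)
N(Q) = -2
n(F, M) = 7 - M (n(F, M) = -2 + (-9 + M)*(-1) = -2 + (9 - M) = 7 - M)
(A(219) + 8953)/(n(-27, 193) + 37839) = (219 + 8953)/((7 - 1*193) + 37839) = 9172/((7 - 193) + 37839) = 9172/(-186 + 37839) = 9172/37653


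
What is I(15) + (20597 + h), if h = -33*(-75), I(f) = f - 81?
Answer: 23006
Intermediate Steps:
I(f) = -81 + f
h = 2475
I(15) + (20597 + h) = (-81 + 15) + (20597 + 2475) = -66 + 23072 = 23006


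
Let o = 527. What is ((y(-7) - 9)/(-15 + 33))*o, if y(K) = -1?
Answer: -2635/9 ≈ -292.78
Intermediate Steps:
((y(-7) - 9)/(-15 + 33))*o = ((-1 - 9)/(-15 + 33))*527 = -10/18*527 = -10*1/18*527 = -5/9*527 = -2635/9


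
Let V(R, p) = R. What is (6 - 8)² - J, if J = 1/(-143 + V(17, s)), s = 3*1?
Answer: 505/126 ≈ 4.0079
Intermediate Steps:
s = 3
J = -1/126 (J = 1/(-143 + 17) = 1/(-126) = -1/126 ≈ -0.0079365)
(6 - 8)² - J = (6 - 8)² - 1*(-1/126) = (-2)² + 1/126 = 4 + 1/126 = 505/126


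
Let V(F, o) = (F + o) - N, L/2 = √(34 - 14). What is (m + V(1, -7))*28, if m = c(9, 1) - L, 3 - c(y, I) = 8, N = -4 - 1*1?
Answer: -168 - 112*√5 ≈ -418.44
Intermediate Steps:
N = -5 (N = -4 - 1 = -5)
c(y, I) = -5 (c(y, I) = 3 - 1*8 = 3 - 8 = -5)
L = 4*√5 (L = 2*√(34 - 14) = 2*√20 = 2*(2*√5) = 4*√5 ≈ 8.9443)
V(F, o) = 5 + F + o (V(F, o) = (F + o) - 1*(-5) = (F + o) + 5 = 5 + F + o)
m = -5 - 4*√5 ≈ -13.944
(m + V(1, -7))*28 = ((-5 - 4*√5) + (5 + 1 - 7))*28 = ((-5 - 4*√5) - 1)*28 = (-6 - 4*√5)*28 = -168 - 112*√5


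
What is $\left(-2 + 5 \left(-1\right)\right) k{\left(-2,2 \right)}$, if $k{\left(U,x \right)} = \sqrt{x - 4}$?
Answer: $- 7 i \sqrt{2} \approx - 9.8995 i$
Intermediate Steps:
$k{\left(U,x \right)} = \sqrt{-4 + x}$
$\left(-2 + 5 \left(-1\right)\right) k{\left(-2,2 \right)} = \left(-2 + 5 \left(-1\right)\right) \sqrt{-4 + 2} = \left(-2 - 5\right) \sqrt{-2} = - 7 i \sqrt{2}$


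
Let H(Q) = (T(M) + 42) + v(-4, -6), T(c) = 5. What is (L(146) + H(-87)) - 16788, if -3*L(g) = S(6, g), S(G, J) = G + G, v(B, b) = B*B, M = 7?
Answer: -16729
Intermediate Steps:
v(B, b) = B**2
H(Q) = 63 (H(Q) = (5 + 42) + (-4)**2 = 47 + 16 = 63)
S(G, J) = 2*G
L(g) = -4 (L(g) = -2*6/3 = -1/3*12 = -4)
(L(146) + H(-87)) - 16788 = (-4 + 63) - 16788 = 59 - 16788 = -16729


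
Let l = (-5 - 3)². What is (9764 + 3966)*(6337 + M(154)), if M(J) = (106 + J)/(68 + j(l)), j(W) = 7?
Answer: 261163822/3 ≈ 8.7055e+7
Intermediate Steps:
l = 64 (l = (-8)² = 64)
M(J) = 106/75 + J/75 (M(J) = (106 + J)/(68 + 7) = (106 + J)/75 = (106 + J)*(1/75) = 106/75 + J/75)
(9764 + 3966)*(6337 + M(154)) = (9764 + 3966)*(6337 + (106/75 + (1/75)*154)) = 13730*(6337 + (106/75 + 154/75)) = 13730*(6337 + 52/15) = 13730*(95107/15) = 261163822/3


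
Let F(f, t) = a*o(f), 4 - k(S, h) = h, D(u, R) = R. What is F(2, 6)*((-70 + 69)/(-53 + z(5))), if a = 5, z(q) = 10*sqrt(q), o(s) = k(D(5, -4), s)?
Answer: 530/2309 + 100*sqrt(5)/2309 ≈ 0.32638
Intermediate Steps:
k(S, h) = 4 - h
o(s) = 4 - s
F(f, t) = 20 - 5*f (F(f, t) = 5*(4 - f) = 20 - 5*f)
F(2, 6)*((-70 + 69)/(-53 + z(5))) = (20 - 5*2)*((-70 + 69)/(-53 + 10*sqrt(5))) = (20 - 10)*(-1/(-53 + 10*sqrt(5))) = 10*(-1/(-53 + 10*sqrt(5))) = -10/(-53 + 10*sqrt(5))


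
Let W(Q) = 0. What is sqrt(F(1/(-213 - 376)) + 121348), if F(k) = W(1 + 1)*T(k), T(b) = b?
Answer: 2*sqrt(30337) ≈ 348.35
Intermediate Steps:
F(k) = 0 (F(k) = 0*k = 0)
sqrt(F(1/(-213 - 376)) + 121348) = sqrt(0 + 121348) = sqrt(121348) = 2*sqrt(30337)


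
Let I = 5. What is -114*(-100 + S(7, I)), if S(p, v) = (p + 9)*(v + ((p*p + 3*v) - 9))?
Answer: -98040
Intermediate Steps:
S(p, v) = (9 + p)*(-9 + p² + 4*v) (S(p, v) = (9 + p)*(v + ((p² + 3*v) - 9)) = (9 + p)*(v + (-9 + p² + 3*v)) = (9 + p)*(-9 + p² + 4*v))
-114*(-100 + S(7, I)) = -114*(-100 + (-81 + 7³ - 9*7 + 9*7² + 36*5 + 4*7*5)) = -114*(-100 + (-81 + 343 - 63 + 9*49 + 180 + 140)) = -114*(-100 + (-81 + 343 - 63 + 441 + 180 + 140)) = -114*(-100 + 960) = -114*860 = -98040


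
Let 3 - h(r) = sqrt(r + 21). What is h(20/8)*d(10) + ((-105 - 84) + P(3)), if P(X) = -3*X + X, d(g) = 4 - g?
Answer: -213 + 3*sqrt(94) ≈ -183.91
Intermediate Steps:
P(X) = -2*X
h(r) = 3 - sqrt(21 + r) (h(r) = 3 - sqrt(r + 21) = 3 - sqrt(21 + r))
h(20/8)*d(10) + ((-105 - 84) + P(3)) = (3 - sqrt(21 + 20/8))*(4 - 1*10) + ((-105 - 84) - 2*3) = (3 - sqrt(21 + 20*(1/8)))*(4 - 10) + (-189 - 6) = (3 - sqrt(21 + 5/2))*(-6) - 195 = (3 - sqrt(47/2))*(-6) - 195 = (3 - sqrt(94)/2)*(-6) - 195 = (-18 + 3*sqrt(94)) - 195 = -213 + 3*sqrt(94)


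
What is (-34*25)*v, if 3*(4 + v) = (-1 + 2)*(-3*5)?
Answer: 7650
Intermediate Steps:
v = -9 (v = -4 + ((-1 + 2)*(-3*5))/3 = -4 + (1*(-15))/3 = -4 + (⅓)*(-15) = -4 - 5 = -9)
(-34*25)*v = -34*25*(-9) = -850*(-9) = 7650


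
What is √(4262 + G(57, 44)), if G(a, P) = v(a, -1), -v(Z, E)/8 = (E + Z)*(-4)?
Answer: √6054 ≈ 77.807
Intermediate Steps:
v(Z, E) = 32*E + 32*Z (v(Z, E) = -8*(E + Z)*(-4) = -8*(-4*E - 4*Z) = 32*E + 32*Z)
G(a, P) = -32 + 32*a (G(a, P) = 32*(-1) + 32*a = -32 + 32*a)
√(4262 + G(57, 44)) = √(4262 + (-32 + 32*57)) = √(4262 + (-32 + 1824)) = √(4262 + 1792) = √6054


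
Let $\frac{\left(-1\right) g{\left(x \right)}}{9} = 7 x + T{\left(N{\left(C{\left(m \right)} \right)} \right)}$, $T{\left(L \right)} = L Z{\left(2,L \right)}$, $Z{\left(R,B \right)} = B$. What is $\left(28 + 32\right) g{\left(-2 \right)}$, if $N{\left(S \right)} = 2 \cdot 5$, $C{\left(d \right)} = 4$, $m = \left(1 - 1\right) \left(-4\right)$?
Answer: $-46440$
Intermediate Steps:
$m = 0$ ($m = 0 \left(-4\right) = 0$)
$N{\left(S \right)} = 10$
$T{\left(L \right)} = L^{2}$ ($T{\left(L \right)} = L L = L^{2}$)
$g{\left(x \right)} = -900 - 63 x$ ($g{\left(x \right)} = - 9 \left(7 x + 10^{2}\right) = - 9 \left(7 x + 100\right) = - 9 \left(100 + 7 x\right) = -900 - 63 x$)
$\left(28 + 32\right) g{\left(-2 \right)} = \left(28 + 32\right) \left(-900 - -126\right) = 60 \left(-900 + 126\right) = 60 \left(-774\right) = -46440$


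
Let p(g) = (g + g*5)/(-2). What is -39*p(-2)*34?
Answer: -7956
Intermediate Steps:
p(g) = -3*g (p(g) = (g + 5*g)*(-½) = (6*g)*(-½) = -3*g)
-39*p(-2)*34 = -(-117)*(-2)*34 = -39*6*34 = -234*34 = -7956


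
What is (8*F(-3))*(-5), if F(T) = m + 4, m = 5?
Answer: -360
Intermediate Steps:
F(T) = 9 (F(T) = 5 + 4 = 9)
(8*F(-3))*(-5) = (8*9)*(-5) = 72*(-5) = -360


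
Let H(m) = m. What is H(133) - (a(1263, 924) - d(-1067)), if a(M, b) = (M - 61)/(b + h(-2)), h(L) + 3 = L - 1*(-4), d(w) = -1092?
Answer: -886359/923 ≈ -960.30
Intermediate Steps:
h(L) = 1 + L (h(L) = -3 + (L - 1*(-4)) = -3 + (L + 4) = -3 + (4 + L) = 1 + L)
a(M, b) = (-61 + M)/(-1 + b) (a(M, b) = (M - 61)/(b + (1 - 2)) = (-61 + M)/(b - 1) = (-61 + M)/(-1 + b))
H(133) - (a(1263, 924) - d(-1067)) = 133 - ((-61 + 1263)/(-1 + 924) - 1*(-1092)) = 133 - (1202/923 + 1092) = 133 - 1*1009118/923 = 133 - 1009118/923 = -886359/923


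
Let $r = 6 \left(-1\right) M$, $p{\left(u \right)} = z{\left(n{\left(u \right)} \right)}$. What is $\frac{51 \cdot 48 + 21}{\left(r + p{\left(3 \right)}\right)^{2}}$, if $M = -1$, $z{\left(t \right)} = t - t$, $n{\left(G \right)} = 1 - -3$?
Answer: $\frac{823}{12} \approx 68.583$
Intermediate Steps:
$n{\left(G \right)} = 4$ ($n{\left(G \right)} = 1 + 3 = 4$)
$z{\left(t \right)} = 0$
$p{\left(u \right)} = 0$
$r = 6$ ($r = 6 \left(-1\right) \left(-1\right) = \left(-6\right) \left(-1\right) = 6$)
$\frac{51 \cdot 48 + 21}{\left(r + p{\left(3 \right)}\right)^{2}} = \frac{51 \cdot 48 + 21}{\left(6 + 0\right)^{2}} = \frac{2448 + 21}{6^{2}} = \frac{2469}{36} = 2469 \cdot \frac{1}{36} = \frac{823}{12}$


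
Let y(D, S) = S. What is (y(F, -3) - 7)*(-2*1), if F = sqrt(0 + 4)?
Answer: 20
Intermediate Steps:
F = 2 (F = sqrt(4) = 2)
(y(F, -3) - 7)*(-2*1) = (-3 - 7)*(-2*1) = -10*(-2) = 20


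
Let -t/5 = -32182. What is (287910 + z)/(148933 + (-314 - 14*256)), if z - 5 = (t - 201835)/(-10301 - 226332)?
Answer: 1514005136/762668159 ≈ 1.9851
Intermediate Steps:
t = 160910 (t = -5*(-32182) = 160910)
z = 1224090/236633 (z = 5 + (160910 - 201835)/(-10301 - 226332) = 5 - 40925/(-236633) = 5 - 40925*(-1/236633) = 5 + 40925/236633 = 1224090/236633 ≈ 5.1729)
(287910 + z)/(148933 + (-314 - 14*256)) = (287910 + 1224090/236633)/(148933 + (-314 - 14*256)) = 68130231120/(236633*(148933 + (-314 - 3584))) = 68130231120/(236633*(148933 - 3898)) = (68130231120/236633)/145035 = (68130231120/236633)*(1/145035) = 1514005136/762668159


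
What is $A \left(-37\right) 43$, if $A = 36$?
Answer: $-57276$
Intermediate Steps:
$A \left(-37\right) 43 = 36 \left(-37\right) 43 = \left(-1332\right) 43 = -57276$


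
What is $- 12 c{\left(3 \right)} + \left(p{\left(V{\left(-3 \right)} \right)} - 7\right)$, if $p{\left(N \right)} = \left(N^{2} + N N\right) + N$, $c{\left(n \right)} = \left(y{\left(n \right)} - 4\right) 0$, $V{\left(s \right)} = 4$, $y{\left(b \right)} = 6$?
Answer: $29$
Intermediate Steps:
$c{\left(n \right)} = 0$ ($c{\left(n \right)} = \left(6 - 4\right) 0 = 2 \cdot 0 = 0$)
$p{\left(N \right)} = N + 2 N^{2}$ ($p{\left(N \right)} = \left(N^{2} + N^{2}\right) + N = 2 N^{2} + N = N + 2 N^{2}$)
$- 12 c{\left(3 \right)} + \left(p{\left(V{\left(-3 \right)} \right)} - 7\right) = \left(-12\right) 0 - \left(7 - 4 \left(1 + 2 \cdot 4\right)\right) = 0 - \left(7 - 4 \left(1 + 8\right)\right) = 0 + \left(4 \cdot 9 - 7\right) = 0 + \left(36 - 7\right) = 0 + 29 = 29$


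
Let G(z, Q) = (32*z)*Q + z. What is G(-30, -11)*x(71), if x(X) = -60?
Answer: -631800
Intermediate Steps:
G(z, Q) = z + 32*Q*z (G(z, Q) = 32*Q*z + z = z + 32*Q*z)
G(-30, -11)*x(71) = -30*(1 + 32*(-11))*(-60) = -30*(1 - 352)*(-60) = -30*(-351)*(-60) = 10530*(-60) = -631800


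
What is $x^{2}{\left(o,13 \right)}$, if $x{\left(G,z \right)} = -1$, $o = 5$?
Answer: $1$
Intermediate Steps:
$x^{2}{\left(o,13 \right)} = \left(-1\right)^{2} = 1$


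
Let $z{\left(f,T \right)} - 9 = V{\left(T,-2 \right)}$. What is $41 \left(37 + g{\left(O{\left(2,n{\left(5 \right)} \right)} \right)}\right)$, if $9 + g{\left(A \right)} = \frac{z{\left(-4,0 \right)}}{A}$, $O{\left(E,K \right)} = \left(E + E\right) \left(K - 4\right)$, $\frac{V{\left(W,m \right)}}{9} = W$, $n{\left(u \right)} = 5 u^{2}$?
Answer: $\frac{556001}{484} \approx 1148.8$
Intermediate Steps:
$V{\left(W,m \right)} = 9 W$
$z{\left(f,T \right)} = 9 + 9 T$
$O{\left(E,K \right)} = 2 E \left(-4 + K\right)$
$g{\left(A \right)} = -9 + \frac{9}{A}$ ($g{\left(A \right)} = -9 + \frac{9 + 9 \cdot 0}{A} = -9 + \frac{9 + 0}{A} = -9 + \frac{9}{A}$)
$41 \left(37 + g{\left(O{\left(2,n{\left(5 \right)} \right)} \right)}\right) = 41 \left(37 - \left(9 - \frac{9}{2 \cdot 2 \left(-4 + 5 \cdot 5^{2}\right)}\right)\right) = 41 \left(37 - \left(9 - \frac{9}{2 \cdot 2 \left(-4 + 5 \cdot 25\right)}\right)\right) = 41 \left(37 - \left(9 - \frac{9}{2 \cdot 2 \left(-4 + 125\right)}\right)\right) = 41 \left(37 - \left(9 - \frac{9}{2 \cdot 2 \cdot 121}\right)\right) = 41 \left(37 - \left(9 - \frac{9}{484}\right)\right) = 41 \left(37 + \left(-9 + 9 \cdot \frac{1}{484}\right)\right) = 41 \left(37 + \left(-9 + \frac{9}{484}\right)\right) = 41 \left(37 - \frac{4347}{484}\right) = 41 \cdot \frac{13561}{484} = \frac{556001}{484}$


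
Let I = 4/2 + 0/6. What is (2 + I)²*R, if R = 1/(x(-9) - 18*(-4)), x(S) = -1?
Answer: 16/71 ≈ 0.22535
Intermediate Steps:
I = 2 (I = 4*(½) + 0*(⅙) = 2 + 0 = 2)
R = 1/71 (R = 1/(-1 - 18*(-4)) = 1/(-1 + 72) = 1/71 ≈ 0.014085)
(2 + I)²*R = (2 + 2)²*(1/71) = 4²*(1/71) = 16*(1/71) = 16/71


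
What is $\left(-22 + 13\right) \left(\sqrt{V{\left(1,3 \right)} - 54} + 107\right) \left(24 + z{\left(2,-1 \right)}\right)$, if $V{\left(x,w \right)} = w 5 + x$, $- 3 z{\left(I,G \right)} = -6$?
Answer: $-25038 - 234 i \sqrt{38} \approx -25038.0 - 1442.5 i$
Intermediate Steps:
$z{\left(I,G \right)} = 2$ ($z{\left(I,G \right)} = \left(- \frac{1}{3}\right) \left(-6\right) = 2$)
$V{\left(x,w \right)} = x + 5 w$ ($V{\left(x,w \right)} = 5 w + x = x + 5 w$)
$\left(-22 + 13\right) \left(\sqrt{V{\left(1,3 \right)} - 54} + 107\right) \left(24 + z{\left(2,-1 \right)}\right) = \left(-22 + 13\right) \left(\sqrt{\left(1 + 5 \cdot 3\right) - 54} + 107\right) \left(24 + 2\right) = - 9 \left(\sqrt{\left(1 + 15\right) - 54} + 107\right) 26 = - 9 \left(\sqrt{16 - 54} + 107\right) 26 = - 9 \left(\sqrt{-38} + 107\right) 26 = - 9 \left(i \sqrt{38} + 107\right) 26 = - 9 \left(107 + i \sqrt{38}\right) 26 = - 9 \left(2782 + 26 i \sqrt{38}\right) = -25038 - 234 i \sqrt{38}$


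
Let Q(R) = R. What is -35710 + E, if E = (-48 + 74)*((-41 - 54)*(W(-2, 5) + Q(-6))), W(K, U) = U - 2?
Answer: -28300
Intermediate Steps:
W(K, U) = -2 + U
E = 7410 (E = (-48 + 74)*((-41 - 54)*((-2 + 5) - 6)) = 26*(-95*(3 - 6)) = 26*(-95*(-3)) = 26*285 = 7410)
-35710 + E = -35710 + 7410 = -28300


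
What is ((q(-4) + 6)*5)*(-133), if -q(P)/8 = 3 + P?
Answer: -9310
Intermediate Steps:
q(P) = -24 - 8*P (q(P) = -8*(3 + P) = -24 - 8*P)
((q(-4) + 6)*5)*(-133) = (((-24 - 8*(-4)) + 6)*5)*(-133) = (((-24 + 32) + 6)*5)*(-133) = ((8 + 6)*5)*(-133) = (14*5)*(-133) = 70*(-133) = -9310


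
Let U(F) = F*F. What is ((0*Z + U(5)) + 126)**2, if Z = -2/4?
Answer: 22801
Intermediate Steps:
U(F) = F**2
Z = -1/2 (Z = -2*1/4 = -1/2 ≈ -0.50000)
((0*Z + U(5)) + 126)**2 = ((0*(-1/2) + 5**2) + 126)**2 = ((0 + 25) + 126)**2 = (25 + 126)**2 = 151**2 = 22801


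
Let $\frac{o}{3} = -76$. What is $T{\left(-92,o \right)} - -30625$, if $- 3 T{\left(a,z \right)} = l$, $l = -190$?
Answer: $\frac{92065}{3} \approx 30688.0$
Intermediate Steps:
$o = -228$ ($o = 3 \left(-76\right) = -228$)
$T{\left(a,z \right)} = \frac{190}{3}$ ($T{\left(a,z \right)} = \left(- \frac{1}{3}\right) \left(-190\right) = \frac{190}{3}$)
$T{\left(-92,o \right)} - -30625 = \frac{190}{3} - -30625 = \frac{190}{3} + 30625 = \frac{92065}{3}$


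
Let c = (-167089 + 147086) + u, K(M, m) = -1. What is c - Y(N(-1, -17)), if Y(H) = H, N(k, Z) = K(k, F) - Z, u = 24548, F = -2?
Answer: 4529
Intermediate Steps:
N(k, Z) = -1 - Z
c = 4545 (c = (-167089 + 147086) + 24548 = -20003 + 24548 = 4545)
c - Y(N(-1, -17)) = 4545 - (-1 - 1*(-17)) = 4545 - (-1 + 17) = 4545 - 1*16 = 4545 - 16 = 4529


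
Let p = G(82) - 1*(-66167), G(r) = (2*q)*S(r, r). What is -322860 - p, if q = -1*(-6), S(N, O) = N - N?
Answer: -389027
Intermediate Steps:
S(N, O) = 0
q = 6
G(r) = 0 (G(r) = (2*6)*0 = 12*0 = 0)
p = 66167 (p = 0 - 1*(-66167) = 0 + 66167 = 66167)
-322860 - p = -322860 - 1*66167 = -322860 - 66167 = -389027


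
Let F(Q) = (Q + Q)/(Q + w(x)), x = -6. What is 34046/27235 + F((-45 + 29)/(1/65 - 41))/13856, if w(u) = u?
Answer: 220301452317/176230930720 ≈ 1.2501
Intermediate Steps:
F(Q) = 2*Q/(-6 + Q) (F(Q) = (Q + Q)/(Q - 6) = (2*Q)/(-6 + Q) = 2*Q/(-6 + Q))
34046/27235 + F((-45 + 29)/(1/65 - 41))/13856 = 34046/27235 + (2*((-45 + 29)/(1/65 - 41))/(-6 + (-45 + 29)/(1/65 - 41)))/13856 = 34046*(1/27235) + (2*(-16/(1/65 - 41))/(-6 - 16/(1/65 - 41)))*(1/13856) = 34046/27235 + (2*(-16/(-2664/65))/(-6 - 16/(-2664/65)))*(1/13856) = 34046/27235 + (2*(-16*(-65/2664))/(-6 - 16*(-65/2664)))*(1/13856) = 34046/27235 + (2*(130/333)/(-6 + 130/333))*(1/13856) = 34046/27235 + (2*(130/333)/(-1868/333))*(1/13856) = 34046/27235 + (2*(130/333)*(-333/1868))*(1/13856) = 34046/27235 - 65/467*1/13856 = 34046/27235 - 65/6470752 = 220301452317/176230930720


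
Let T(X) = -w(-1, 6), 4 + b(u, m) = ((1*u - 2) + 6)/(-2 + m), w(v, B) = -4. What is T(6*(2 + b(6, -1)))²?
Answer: 16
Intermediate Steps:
b(u, m) = -4 + (4 + u)/(-2 + m) (b(u, m) = -4 + ((1*u - 2) + 6)/(-2 + m) = -4 + ((u - 2) + 6)/(-2 + m) = -4 + ((-2 + u) + 6)/(-2 + m) = -4 + (4 + u)/(-2 + m))
T(X) = 4 (T(X) = -1*(-4) = 4)
T(6*(2 + b(6, -1)))² = 4² = 16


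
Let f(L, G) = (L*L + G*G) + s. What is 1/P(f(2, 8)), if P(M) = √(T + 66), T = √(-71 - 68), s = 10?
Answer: (66 + I*√139)^(-½) ≈ 0.12165 - 0.01078*I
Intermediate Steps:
T = I*√139 (T = √(-139) = I*√139 ≈ 11.79*I)
f(L, G) = 10 + G² + L² (f(L, G) = (L*L + G*G) + 10 = (L² + G²) + 10 = (G² + L²) + 10 = 10 + G² + L²)
P(M) = √(66 + I*√139) (P(M) = √(I*√139 + 66) = √(66 + I*√139))
1/P(f(2, 8)) = 1/(√(66 + I*√139)) = (66 + I*√139)^(-½)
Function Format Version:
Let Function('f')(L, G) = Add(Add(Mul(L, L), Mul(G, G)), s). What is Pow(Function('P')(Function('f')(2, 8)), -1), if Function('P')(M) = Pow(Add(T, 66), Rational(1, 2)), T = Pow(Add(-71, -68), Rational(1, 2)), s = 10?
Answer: Pow(Add(66, Mul(I, Pow(139, Rational(1, 2)))), Rational(-1, 2)) ≈ Add(0.12165, Mul(-0.010780, I))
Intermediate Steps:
T = Mul(I, Pow(139, Rational(1, 2))) (T = Pow(-139, Rational(1, 2)) = Mul(I, Pow(139, Rational(1, 2))) ≈ Mul(11.790, I))
Function('f')(L, G) = Add(10, Pow(G, 2), Pow(L, 2)) (Function('f')(L, G) = Add(Add(Mul(L, L), Mul(G, G)), 10) = Add(Add(Pow(L, 2), Pow(G, 2)), 10) = Add(Add(Pow(G, 2), Pow(L, 2)), 10) = Add(10, Pow(G, 2), Pow(L, 2)))
Function('P')(M) = Pow(Add(66, Mul(I, Pow(139, Rational(1, 2)))), Rational(1, 2)) (Function('P')(M) = Pow(Add(Mul(I, Pow(139, Rational(1, 2))), 66), Rational(1, 2)) = Pow(Add(66, Mul(I, Pow(139, Rational(1, 2)))), Rational(1, 2)))
Pow(Function('P')(Function('f')(2, 8)), -1) = Pow(Pow(Add(66, Mul(I, Pow(139, Rational(1, 2)))), Rational(1, 2)), -1) = Pow(Add(66, Mul(I, Pow(139, Rational(1, 2)))), Rational(-1, 2))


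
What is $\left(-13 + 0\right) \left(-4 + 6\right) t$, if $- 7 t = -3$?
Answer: $- \frac{78}{7} \approx -11.143$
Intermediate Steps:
$t = \frac{3}{7}$ ($t = \left(- \frac{1}{7}\right) \left(-3\right) = \frac{3}{7} \approx 0.42857$)
$\left(-13 + 0\right) \left(-4 + 6\right) t = \left(-13 + 0\right) \left(-4 + 6\right) \frac{3}{7} = - 13 \cdot 2 \cdot \frac{3}{7} = \left(-13\right) \frac{6}{7} = - \frac{78}{7}$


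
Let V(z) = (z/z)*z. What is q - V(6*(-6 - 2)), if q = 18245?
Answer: 18293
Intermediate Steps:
V(z) = z (V(z) = 1*z = z)
q - V(6*(-6 - 2)) = 18245 - 6*(-6 - 2) = 18245 - 6*(-8) = 18245 - 1*(-48) = 18245 + 48 = 18293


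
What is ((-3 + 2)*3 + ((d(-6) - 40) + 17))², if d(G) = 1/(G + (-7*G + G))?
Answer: 606841/900 ≈ 674.27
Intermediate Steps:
d(G) = -1/(5*G) (d(G) = 1/(G - 6*G) = 1/(-5*G) = -1/(5*G))
((-3 + 2)*3 + ((d(-6) - 40) + 17))² = ((-3 + 2)*3 + ((-⅕/(-6) - 40) + 17))² = (-1*3 + ((-⅕*(-⅙) - 40) + 17))² = (-3 + ((1/30 - 40) + 17))² = (-3 + (-1199/30 + 17))² = (-3 - 689/30)² = (-779/30)² = 606841/900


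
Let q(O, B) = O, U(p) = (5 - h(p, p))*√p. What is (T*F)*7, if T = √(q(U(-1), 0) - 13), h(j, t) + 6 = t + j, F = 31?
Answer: 217*√(-13 + 13*I) ≈ 356.06 + 859.62*I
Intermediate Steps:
h(j, t) = -6 + j + t (h(j, t) = -6 + (t + j) = -6 + (j + t) = -6 + j + t)
U(p) = √p*(11 - 2*p) (U(p) = (5 - (-6 + p + p))*√p = (5 - (-6 + 2*p))*√p = (5 + (6 - 2*p))*√p = (11 - 2*p)*√p = √p*(11 - 2*p))
T = √(-13 + 13*I) (T = √(√(-1)*(11 - 2*(-1)) - 13) = √(I*(11 + 2) - 13) = √(I*13 - 13) = √(13*I - 13) = √(-13 + 13*I) ≈ 1.6409 + 3.9614*I)
(T*F)*7 = (√(-13 + 13*I)*31)*7 = (31*√(-13 + 13*I))*7 = 217*√(-13 + 13*I)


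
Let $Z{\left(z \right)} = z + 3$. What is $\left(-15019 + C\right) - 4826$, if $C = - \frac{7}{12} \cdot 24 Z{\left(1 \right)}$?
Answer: $-19901$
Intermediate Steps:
$Z{\left(z \right)} = 3 + z$
$C = -56$ ($C = - \frac{7}{12} \cdot 24 \left(3 + 1\right) = \left(-7\right) \frac{1}{12} \cdot 24 \cdot 4 = \left(- \frac{7}{12}\right) 24 \cdot 4 = \left(-14\right) 4 = -56$)
$\left(-15019 + C\right) - 4826 = \left(-15019 - 56\right) - 4826 = -15075 - 4826 = -19901$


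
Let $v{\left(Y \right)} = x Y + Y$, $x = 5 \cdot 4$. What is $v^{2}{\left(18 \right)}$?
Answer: $142884$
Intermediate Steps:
$x = 20$
$v{\left(Y \right)} = 21 Y$ ($v{\left(Y \right)} = 20 Y + Y = 21 Y$)
$v^{2}{\left(18 \right)} = \left(21 \cdot 18\right)^{2} = 378^{2} = 142884$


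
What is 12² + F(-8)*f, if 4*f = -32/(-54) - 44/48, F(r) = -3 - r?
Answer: 62033/432 ≈ 143.59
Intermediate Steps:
f = -35/432 (f = (-32/(-54) - 44/48)/4 = (-32*(-1/54) - 44*1/48)/4 = (16/27 - 11/12)/4 = (¼)*(-35/108) = -35/432 ≈ -0.081019)
12² + F(-8)*f = 12² + (-3 - 1*(-8))*(-35/432) = 144 + (-3 + 8)*(-35/432) = 144 + 5*(-35/432) = 144 - 175/432 = 62033/432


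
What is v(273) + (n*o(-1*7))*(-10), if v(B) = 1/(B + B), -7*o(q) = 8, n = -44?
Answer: -274559/546 ≈ -502.86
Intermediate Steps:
o(q) = -8/7 (o(q) = -1/7*8 = -8/7)
v(B) = 1/(2*B)
v(273) + (n*o(-1*7))*(-10) = (1/2)/273 - 44*(-8/7)*(-10) = (1/2)*(1/273) + (352/7)*(-10) = 1/546 - 3520/7 = -274559/546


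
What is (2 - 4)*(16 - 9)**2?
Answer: -98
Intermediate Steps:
(2 - 4)*(16 - 9)**2 = -2*7**2 = -2*49 = -98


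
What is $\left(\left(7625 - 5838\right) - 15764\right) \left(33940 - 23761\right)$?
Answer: $-142271883$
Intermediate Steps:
$\left(\left(7625 - 5838\right) - 15764\right) \left(33940 - 23761\right) = \left(1787 - 15764\right) 10179 = \left(-13977\right) 10179 = -142271883$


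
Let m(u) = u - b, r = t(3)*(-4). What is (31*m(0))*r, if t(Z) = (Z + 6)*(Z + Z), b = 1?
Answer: 6696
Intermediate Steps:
t(Z) = 2*Z*(6 + Z) (t(Z) = (6 + Z)*(2*Z) = 2*Z*(6 + Z))
r = -216 (r = (2*3*(6 + 3))*(-4) = (2*3*9)*(-4) = 54*(-4) = -216)
m(u) = -1 + u (m(u) = u - 1*1 = u - 1 = -1 + u)
(31*m(0))*r = (31*(-1 + 0))*(-216) = (31*(-1))*(-216) = -31*(-216) = 6696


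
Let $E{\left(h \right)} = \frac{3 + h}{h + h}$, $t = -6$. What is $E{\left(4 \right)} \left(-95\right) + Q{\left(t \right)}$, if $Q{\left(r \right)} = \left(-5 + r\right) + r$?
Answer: $- \frac{801}{8} \approx -100.13$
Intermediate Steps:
$E{\left(h \right)} = \frac{3 + h}{2 h}$
$Q{\left(r \right)} = -5 + 2 r$
$E{\left(4 \right)} \left(-95\right) + Q{\left(t \right)} = \frac{3 + 4}{2 \cdot 4} \left(-95\right) + \left(-5 + 2 \left(-6\right)\right) = \frac{1}{2} \cdot \frac{1}{4} \cdot 7 \left(-95\right) - 17 = \frac{7}{8} \left(-95\right) - 17 = - \frac{665}{8} - 17 = - \frac{801}{8}$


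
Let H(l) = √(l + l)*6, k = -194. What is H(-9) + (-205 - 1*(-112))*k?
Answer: 18042 + 18*I*√2 ≈ 18042.0 + 25.456*I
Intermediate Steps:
H(l) = 6*√2*√l (H(l) = √(2*l)*6 = (√2*√l)*6 = 6*√2*√l)
H(-9) + (-205 - 1*(-112))*k = 6*√2*√(-9) + (-205 - 1*(-112))*(-194) = 6*√2*(3*I) + (-205 + 112)*(-194) = 18*I*√2 - 93*(-194) = 18*I*√2 + 18042 = 18042 + 18*I*√2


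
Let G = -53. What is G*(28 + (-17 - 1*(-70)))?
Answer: -4293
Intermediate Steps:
G*(28 + (-17 - 1*(-70))) = -53*(28 + (-17 - 1*(-70))) = -53*(28 + (-17 + 70)) = -53*(28 + 53) = -53*81 = -4293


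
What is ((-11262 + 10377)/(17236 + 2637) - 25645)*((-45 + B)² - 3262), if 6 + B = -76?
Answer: -6557588961990/19873 ≈ -3.2997e+8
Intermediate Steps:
B = -82 (B = -6 - 76 = -82)
((-11262 + 10377)/(17236 + 2637) - 25645)*((-45 + B)² - 3262) = ((-11262 + 10377)/(17236 + 2637) - 25645)*((-45 - 82)² - 3262) = (-885/19873 - 25645)*((-127)² - 3262) = (-885*1/19873 - 25645)*(16129 - 3262) = (-885/19873 - 25645)*12867 = -509643970/19873*12867 = -6557588961990/19873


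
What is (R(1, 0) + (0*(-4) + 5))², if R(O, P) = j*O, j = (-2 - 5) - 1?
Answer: 9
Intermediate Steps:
j = -8 (j = -7 - 1 = -8)
R(O, P) = -8*O
(R(1, 0) + (0*(-4) + 5))² = (-8*1 + (0*(-4) + 5))² = (-8 + (0 + 5))² = (-8 + 5)² = (-3)² = 9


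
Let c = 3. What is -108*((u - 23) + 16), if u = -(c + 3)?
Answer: 1404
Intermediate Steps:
u = -6 (u = -(3 + 3) = -1*6 = -6)
-108*((u - 23) + 16) = -108*((-6 - 23) + 16) = -108*(-29 + 16) = -108*(-13) = 1404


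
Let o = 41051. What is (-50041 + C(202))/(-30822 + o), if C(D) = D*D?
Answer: -9237/10229 ≈ -0.90302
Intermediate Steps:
C(D) = D**2
(-50041 + C(202))/(-30822 + o) = (-50041 + 202**2)/(-30822 + 41051) = (-50041 + 40804)/10229 = -9237*1/10229 = -9237/10229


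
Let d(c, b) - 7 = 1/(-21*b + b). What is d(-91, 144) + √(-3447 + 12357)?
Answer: 20159/2880 + 9*√110 ≈ 101.39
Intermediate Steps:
d(c, b) = 7 - 1/(20*b) (d(c, b) = 7 + 1/(-21*b + b) = 7 + 1/(-20*b) = 7 - 1/(20*b))
d(-91, 144) + √(-3447 + 12357) = (7 - 1/20/144) + √(-3447 + 12357) = (7 - 1/20*1/144) + √8910 = (7 - 1/2880) + 9*√110 = 20159/2880 + 9*√110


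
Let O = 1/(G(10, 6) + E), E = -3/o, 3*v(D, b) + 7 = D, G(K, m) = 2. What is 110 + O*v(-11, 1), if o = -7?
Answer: 1828/17 ≈ 107.53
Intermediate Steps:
v(D, b) = -7/3 + D/3
E = 3/7 (E = -3/(-7) = -3*(-⅐) = 3/7 ≈ 0.42857)
O = 7/17 (O = 1/(2 + 3/7) = 1/(17/7) = 7/17 ≈ 0.41176)
110 + O*v(-11, 1) = 110 + 7*(-7/3 + (⅓)*(-11))/17 = 110 + 7*(-7/3 - 11/3)/17 = 110 + (7/17)*(-6) = 110 - 42/17 = 1828/17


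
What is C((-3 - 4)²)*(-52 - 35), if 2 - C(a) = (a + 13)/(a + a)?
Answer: -5829/49 ≈ -118.96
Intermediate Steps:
C(a) = 2 - (13 + a)/(2*a) (C(a) = 2 - (a + 13)/(a + a) = 2 - (13 + a)/(2*a))
C((-3 - 4)²)*(-52 - 35) = ((-13 + 3*(-3 - 4)²)/(2*((-3 - 4)²)))*(-52 - 35) = ((-13 + 3*(-7)²)/(2*((-7)²)))*(-87) = ((½)*(-13 + 3*49)/49)*(-87) = ((½)*(1/49)*(-13 + 147))*(-87) = ((½)*(1/49)*134)*(-87) = (67/49)*(-87) = -5829/49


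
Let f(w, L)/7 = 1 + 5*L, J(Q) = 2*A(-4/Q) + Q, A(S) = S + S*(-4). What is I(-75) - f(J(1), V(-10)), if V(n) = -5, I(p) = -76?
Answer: 92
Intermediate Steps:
A(S) = -3*S (A(S) = S - 4*S = -3*S)
J(Q) = Q + 24/Q (J(Q) = 2*(-(-12)/Q) + Q = 2*(12/Q) + Q = 24/Q + Q = Q + 24/Q)
f(w, L) = 7 + 35*L (f(w, L) = 7*(1 + 5*L) = 7 + 35*L)
I(-75) - f(J(1), V(-10)) = -76 - (7 + 35*(-5)) = -76 - (7 - 175) = -76 - 1*(-168) = -76 + 168 = 92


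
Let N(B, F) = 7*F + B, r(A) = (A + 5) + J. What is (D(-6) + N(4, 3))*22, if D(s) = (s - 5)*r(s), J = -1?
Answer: 1034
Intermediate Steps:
r(A) = 4 + A (r(A) = (A + 5) - 1 = (5 + A) - 1 = 4 + A)
N(B, F) = B + 7*F
D(s) = (-5 + s)*(4 + s) (D(s) = (s - 5)*(4 + s) = (-5 + s)*(4 + s))
(D(-6) + N(4, 3))*22 = ((-5 - 6)*(4 - 6) + (4 + 7*3))*22 = (-11*(-2) + (4 + 21))*22 = (22 + 25)*22 = 47*22 = 1034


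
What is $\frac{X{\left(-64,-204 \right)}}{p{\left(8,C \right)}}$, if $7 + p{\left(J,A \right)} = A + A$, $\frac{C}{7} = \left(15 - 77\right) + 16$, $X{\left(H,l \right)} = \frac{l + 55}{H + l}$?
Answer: $- \frac{149}{174468} \approx -0.00085402$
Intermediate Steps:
$X{\left(H,l \right)} = \frac{55 + l}{H + l}$
$C = -322$ ($C = 7 \left(\left(15 - 77\right) + 16\right) = 7 \left(-62 + 16\right) = 7 \left(-46\right) = -322$)
$p{\left(J,A \right)} = -7 + 2 A$ ($p{\left(J,A \right)} = -7 + \left(A + A\right) = -7 + 2 A$)
$\frac{X{\left(-64,-204 \right)}}{p{\left(8,C \right)}} = \frac{\frac{1}{-64 - 204} \left(55 - 204\right)}{-7 + 2 \left(-322\right)} = \frac{\frac{1}{-268} \left(-149\right)}{-7 - 644} = \frac{\left(- \frac{1}{268}\right) \left(-149\right)}{-651} = \frac{149}{268} \left(- \frac{1}{651}\right) = - \frac{149}{174468}$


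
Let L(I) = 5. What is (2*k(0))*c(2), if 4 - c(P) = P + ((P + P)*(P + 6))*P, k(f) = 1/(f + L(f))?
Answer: -124/5 ≈ -24.800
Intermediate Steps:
k(f) = 1/(5 + f) (k(f) = 1/(f + 5) = 1/(5 + f))
c(P) = 4 - P - 2*P²*(6 + P) (c(P) = 4 - (P + ((P + P)*(P + 6))*P) = 4 - (P + ((2*P)*(6 + P))*P) = 4 - (P + (2*P*(6 + P))*P) = 4 - (P + 2*P²*(6 + P)) = 4 + (-P - 2*P²*(6 + P)) = 4 - P - 2*P²*(6 + P))
(2*k(0))*c(2) = (2/(5 + 0))*(4 - 1*2 - 12*2² - 2*2³) = (2/5)*(4 - 2 - 12*4 - 2*8) = (2*(⅕))*(4 - 2 - 48 - 16) = (⅖)*(-62) = -124/5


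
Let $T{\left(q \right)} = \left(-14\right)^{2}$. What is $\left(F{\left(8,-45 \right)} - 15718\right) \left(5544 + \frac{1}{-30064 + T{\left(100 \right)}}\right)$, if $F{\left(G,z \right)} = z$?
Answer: $- \frac{2610166654733}{29868} \approx -8.739 \cdot 10^{7}$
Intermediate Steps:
$T{\left(q \right)} = 196$
$\left(F{\left(8,-45 \right)} - 15718\right) \left(5544 + \frac{1}{-30064 + T{\left(100 \right)}}\right) = \left(-45 - 15718\right) \left(5544 + \frac{1}{-30064 + 196}\right) = - 15763 \left(5544 + \frac{1}{-29868}\right) = - 15763 \left(5544 - \frac{1}{29868}\right) = \left(-15763\right) \frac{165588191}{29868} = - \frac{2610166654733}{29868}$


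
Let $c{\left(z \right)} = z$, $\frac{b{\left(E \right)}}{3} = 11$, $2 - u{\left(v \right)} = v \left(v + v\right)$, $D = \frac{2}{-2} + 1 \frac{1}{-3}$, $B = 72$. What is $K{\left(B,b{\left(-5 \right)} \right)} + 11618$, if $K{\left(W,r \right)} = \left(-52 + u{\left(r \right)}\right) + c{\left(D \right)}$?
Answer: $\frac{28166}{3} \approx 9388.7$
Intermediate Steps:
$D = - \frac{4}{3}$ ($D = 2 \left(- \frac{1}{2}\right) + 1 \left(- \frac{1}{3}\right) = -1 - \frac{1}{3} = - \frac{4}{3} \approx -1.3333$)
$u{\left(v \right)} = 2 - 2 v^{2}$ ($u{\left(v \right)} = 2 - v \left(v + v\right) = 2 - v 2 v = 2 - 2 v^{2}$)
$b{\left(E \right)} = 33$ ($b{\left(E \right)} = 3 \cdot 11 = 33$)
$K{\left(W,r \right)} = - \frac{154}{3} - 2 r^{2}$ ($K{\left(W,r \right)} = \left(-52 - \left(-2 + 2 r^{2}\right)\right) - \frac{4}{3} = \left(-50 - 2 r^{2}\right) - \frac{4}{3} = - \frac{154}{3} - 2 r^{2}$)
$K{\left(B,b{\left(-5 \right)} \right)} + 11618 = \left(- \frac{154}{3} - 2 \cdot 33^{2}\right) + 11618 = \left(- \frac{154}{3} - 2178\right) + 11618 = - \frac{6688}{3} + 11618 = \frac{28166}{3}$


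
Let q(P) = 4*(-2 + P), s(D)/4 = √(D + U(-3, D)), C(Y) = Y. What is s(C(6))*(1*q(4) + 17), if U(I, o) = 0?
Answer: 100*√6 ≈ 244.95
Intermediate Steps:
s(D) = 4*√D (s(D) = 4*√(D + 0) = 4*√D)
q(P) = -8 + 4*P
s(C(6))*(1*q(4) + 17) = (4*√6)*(1*(-8 + 4*4) + 17) = (4*√6)*(1*(-8 + 16) + 17) = (4*√6)*(1*8 + 17) = (4*√6)*(8 + 17) = (4*√6)*25 = 100*√6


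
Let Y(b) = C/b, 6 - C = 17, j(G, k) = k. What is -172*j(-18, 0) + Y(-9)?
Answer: 11/9 ≈ 1.2222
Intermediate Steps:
C = -11 (C = 6 - 1*17 = 6 - 17 = -11)
Y(b) = -11/b
-172*j(-18, 0) + Y(-9) = -172*0 - 11/(-9) = 0 - 11*(-⅑) = 0 + 11/9 = 11/9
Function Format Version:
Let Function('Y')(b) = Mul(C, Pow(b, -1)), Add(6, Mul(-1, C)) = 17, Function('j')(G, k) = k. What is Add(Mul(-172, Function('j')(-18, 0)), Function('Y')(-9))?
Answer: Rational(11, 9) ≈ 1.2222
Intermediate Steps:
C = -11 (C = Add(6, Mul(-1, 17)) = Add(6, -17) = -11)
Function('Y')(b) = Mul(-11, Pow(b, -1))
Add(Mul(-172, Function('j')(-18, 0)), Function('Y')(-9)) = Add(Mul(-172, 0), Mul(-11, Pow(-9, -1))) = Add(0, Mul(-11, Rational(-1, 9))) = Add(0, Rational(11, 9)) = Rational(11, 9)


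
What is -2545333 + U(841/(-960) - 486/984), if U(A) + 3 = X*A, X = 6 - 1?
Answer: -20036938913/7872 ≈ -2.5453e+6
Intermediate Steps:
X = 5
U(A) = -3 + 5*A
-2545333 + U(841/(-960) - 486/984) = -2545333 + (-3 + 5*(841/(-960) - 486/984)) = -2545333 + (-3 + 5*(841*(-1/960) - 486*1/984)) = -2545333 + (-3 + 5*(-841/960 - 81/164)) = -2545333 + (-3 + 5*(-53921/39360)) = -2545333 + (-3 - 53921/7872) = -2545333 - 77537/7872 = -20036938913/7872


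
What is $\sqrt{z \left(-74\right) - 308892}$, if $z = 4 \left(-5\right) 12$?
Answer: $6 i \sqrt{8087} \approx 539.57 i$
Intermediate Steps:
$z = -240$ ($z = \left(-20\right) 12 = -240$)
$\sqrt{z \left(-74\right) - 308892} = \sqrt{\left(-240\right) \left(-74\right) - 308892} = \sqrt{17760 - 308892} = \sqrt{-291132} = 6 i \sqrt{8087}$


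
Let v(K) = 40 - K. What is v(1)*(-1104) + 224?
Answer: -42832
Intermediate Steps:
v(1)*(-1104) + 224 = (40 - 1*1)*(-1104) + 224 = (40 - 1)*(-1104) + 224 = 39*(-1104) + 224 = -43056 + 224 = -42832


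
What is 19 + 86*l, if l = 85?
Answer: 7329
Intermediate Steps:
19 + 86*l = 19 + 86*85 = 19 + 7310 = 7329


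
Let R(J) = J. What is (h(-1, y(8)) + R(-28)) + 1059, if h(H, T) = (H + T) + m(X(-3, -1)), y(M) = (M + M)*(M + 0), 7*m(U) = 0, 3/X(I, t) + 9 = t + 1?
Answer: 1158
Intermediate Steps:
X(I, t) = 3/(-8 + t) (X(I, t) = 3/(-9 + (t + 1)) = 3/(-9 + (1 + t)) = 3/(-8 + t))
m(U) = 0 (m(U) = (⅐)*0 = 0)
y(M) = 2*M² (y(M) = (2*M)*M = 2*M²)
h(H, T) = H + T (h(H, T) = (H + T) + 0 = H + T)
(h(-1, y(8)) + R(-28)) + 1059 = ((-1 + 2*8²) - 28) + 1059 = ((-1 + 2*64) - 28) + 1059 = ((-1 + 128) - 28) + 1059 = (127 - 28) + 1059 = 99 + 1059 = 1158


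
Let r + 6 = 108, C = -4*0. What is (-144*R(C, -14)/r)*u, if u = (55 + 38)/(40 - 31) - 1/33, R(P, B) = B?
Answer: 2240/11 ≈ 203.64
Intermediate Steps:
C = 0
r = 102 (r = -6 + 108 = 102)
u = 340/33 (u = 93/9 - 1*1/33 = 93*(1/9) - 1/33 = 31/3 - 1/33 = 340/33 ≈ 10.303)
(-144*R(C, -14)/r)*u = -(-2016)/102*(340/33) = -144*(-7/51)*(340/33) = (336/17)*(340/33) = 2240/11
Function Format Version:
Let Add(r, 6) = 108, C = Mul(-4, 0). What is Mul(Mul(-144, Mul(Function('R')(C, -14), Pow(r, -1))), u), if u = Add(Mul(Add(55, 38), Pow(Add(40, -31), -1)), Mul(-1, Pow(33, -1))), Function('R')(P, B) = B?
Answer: Rational(2240, 11) ≈ 203.64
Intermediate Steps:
C = 0
r = 102 (r = Add(-6, 108) = 102)
u = Rational(340, 33) (u = Add(Mul(93, Pow(9, -1)), Mul(-1, Rational(1, 33))) = Add(Mul(93, Rational(1, 9)), Rational(-1, 33)) = Add(Rational(31, 3), Rational(-1, 33)) = Rational(340, 33) ≈ 10.303)
Mul(Mul(-144, Mul(Function('R')(C, -14), Pow(r, -1))), u) = Mul(Mul(-144, Mul(-14, Pow(102, -1))), Rational(340, 33)) = Mul(Mul(-144, Mul(-14, Rational(1, 102))), Rational(340, 33)) = Mul(Mul(-144, Rational(-7, 51)), Rational(340, 33)) = Mul(Rational(336, 17), Rational(340, 33)) = Rational(2240, 11)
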